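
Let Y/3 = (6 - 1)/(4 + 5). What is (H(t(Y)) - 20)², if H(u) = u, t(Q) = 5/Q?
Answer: 289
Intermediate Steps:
Y = 5/3 (Y = 3*((6 - 1)/(4 + 5)) = 3*(5/9) = 5/3 ≈ 1.6667)
(H(t(Y)) - 20)² = (5/(5/3) - 20)² = (5*(⅗) - 20)² = (3 - 20)² = (-17)² = 289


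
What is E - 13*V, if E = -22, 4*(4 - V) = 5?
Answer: -231/4 ≈ -57.750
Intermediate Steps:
V = 11/4 (V = 4 - ¼*5 = 4 - 5/4 = 11/4 ≈ 2.7500)
E - 13*V = -22 - 13*11/4 = -22 - 143/4 = -231/4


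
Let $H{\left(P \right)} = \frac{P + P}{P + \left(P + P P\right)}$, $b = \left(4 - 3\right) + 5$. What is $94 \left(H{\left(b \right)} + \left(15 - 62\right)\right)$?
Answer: $- \frac{8789}{2} \approx -4394.5$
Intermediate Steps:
$b = 6$ ($b = 1 + 5 = 6$)
$H{\left(P \right)} = \frac{2 P}{P^{2} + 2 P}$ ($H{\left(P \right)} = \frac{2 P}{P + \left(P + P^{2}\right)} = \frac{2 P}{P^{2} + 2 P}$)
$94 \left(H{\left(b \right)} + \left(15 - 62\right)\right) = 94 \left(\frac{2}{2 + 6} + \left(15 - 62\right)\right) = 94 \left(\frac{2}{8} + \left(15 - 62\right)\right) = 94 \left(2 \cdot \frac{1}{8} - 47\right) = 94 \left(\frac{1}{4} - 47\right) = 94 \left(- \frac{187}{4}\right) = - \frac{8789}{2}$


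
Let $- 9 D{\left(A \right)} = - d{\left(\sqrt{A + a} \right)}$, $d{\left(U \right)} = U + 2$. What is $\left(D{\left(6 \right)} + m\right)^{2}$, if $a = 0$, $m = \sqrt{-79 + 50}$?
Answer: $\frac{\left(2 + \sqrt{6} + 9 i \sqrt{29}\right)^{2}}{81} \approx -28.756 + 5.3247 i$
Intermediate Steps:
$m = i \sqrt{29}$ ($m = \sqrt{-29} = i \sqrt{29} \approx 5.3852 i$)
$d{\left(U \right)} = 2 + U$
$D{\left(A \right)} = \frac{2}{9} + \frac{\sqrt{A}}{9}$ ($D{\left(A \right)} = - \frac{\left(-1\right) \left(2 + \sqrt{A + 0}\right)}{9} = - \frac{\left(-1\right) \left(2 + \sqrt{A}\right)}{9} = - \frac{-2 - \sqrt{A}}{9} = \frac{2}{9} + \frac{\sqrt{A}}{9}$)
$\left(D{\left(6 \right)} + m\right)^{2} = \left(\left(\frac{2}{9} + \frac{\sqrt{6}}{9}\right) + i \sqrt{29}\right)^{2} = \left(\frac{2}{9} + \frac{\sqrt{6}}{9} + i \sqrt{29}\right)^{2}$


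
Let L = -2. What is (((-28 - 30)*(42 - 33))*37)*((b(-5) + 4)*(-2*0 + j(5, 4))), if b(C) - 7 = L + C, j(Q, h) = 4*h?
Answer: -1236096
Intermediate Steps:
b(C) = 5 + C (b(C) = 7 + (-2 + C) = 5 + C)
(((-28 - 30)*(42 - 33))*37)*((b(-5) + 4)*(-2*0 + j(5, 4))) = (((-28 - 30)*(42 - 33))*37)*(((5 - 5) + 4)*(-2*0 + 4*4)) = (-58*9*37)*((0 + 4)*(0 + 16)) = (-522*37)*(4*16) = -19314*64 = -1236096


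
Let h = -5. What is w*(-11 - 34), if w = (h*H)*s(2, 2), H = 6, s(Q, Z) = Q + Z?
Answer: 5400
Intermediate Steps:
w = -120 (w = (-5*6)*(2 + 2) = -30*4 = -120)
w*(-11 - 34) = -120*(-11 - 34) = -120*(-45) = 5400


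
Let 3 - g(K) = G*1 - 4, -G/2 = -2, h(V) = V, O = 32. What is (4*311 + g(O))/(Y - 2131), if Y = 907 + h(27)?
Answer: -1247/1197 ≈ -1.0418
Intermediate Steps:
G = 4 (G = -2*(-2) = 4)
Y = 934 (Y = 907 + 27 = 934)
g(K) = 3 (g(K) = 3 - (4*1 - 4) = 3 - (4 - 4) = 3 - 1*0 = 3 + 0 = 3)
(4*311 + g(O))/(Y - 2131) = (4*311 + 3)/(934 - 2131) = (1244 + 3)/(-1197) = 1247*(-1/1197) = -1247/1197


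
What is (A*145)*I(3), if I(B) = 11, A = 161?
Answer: 256795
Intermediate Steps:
(A*145)*I(3) = (161*145)*11 = 23345*11 = 256795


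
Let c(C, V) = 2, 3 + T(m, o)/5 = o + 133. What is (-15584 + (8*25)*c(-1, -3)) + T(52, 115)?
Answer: -13959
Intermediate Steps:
T(m, o) = 650 + 5*o (T(m, o) = -15 + 5*(o + 133) = -15 + 5*(133 + o) = -15 + (665 + 5*o) = 650 + 5*o)
(-15584 + (8*25)*c(-1, -3)) + T(52, 115) = (-15584 + (8*25)*2) + (650 + 5*115) = (-15584 + 200*2) + (650 + 575) = (-15584 + 400) + 1225 = -15184 + 1225 = -13959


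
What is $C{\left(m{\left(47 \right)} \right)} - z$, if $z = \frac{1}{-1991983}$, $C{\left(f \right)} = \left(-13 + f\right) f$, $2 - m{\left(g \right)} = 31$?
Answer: $\frac{2426235295}{1991983} \approx 1218.0$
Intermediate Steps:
$m{\left(g \right)} = -29$ ($m{\left(g \right)} = 2 - 31 = -29$)
$C{\left(f \right)} = f \left(-13 + f\right)$
$z = - \frac{1}{1991983} \approx -5.0201 \cdot 10^{-7}$
$C{\left(m{\left(47 \right)} \right)} - z = - 29 \left(-13 - 29\right) - - \frac{1}{1991983} = \left(-29\right) \left(-42\right) + \frac{1}{1991983} = 1218 + \frac{1}{1991983} = \frac{2426235295}{1991983}$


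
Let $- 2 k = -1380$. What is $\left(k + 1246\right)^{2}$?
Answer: $3748096$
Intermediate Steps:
$k = 690$ ($k = \left(- \frac{1}{2}\right) \left(-1380\right) = 690$)
$\left(k + 1246\right)^{2} = \left(690 + 1246\right)^{2} = 1936^{2} = 3748096$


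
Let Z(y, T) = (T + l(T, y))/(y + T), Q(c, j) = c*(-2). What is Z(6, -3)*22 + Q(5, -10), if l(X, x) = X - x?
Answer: -98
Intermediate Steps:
Q(c, j) = -2*c
Z(y, T) = (-y + 2*T)/(T + y) (Z(y, T) = (T + (T - y))/(y + T) = (-y + 2*T)/(T + y))
Z(6, -3)*22 + Q(5, -10) = ((-1*6 + 2*(-3))/(-3 + 6))*22 - 2*5 = ((-6 - 6)/3)*22 - 10 = ((⅓)*(-12))*22 - 10 = -4*22 - 10 = -88 - 10 = -98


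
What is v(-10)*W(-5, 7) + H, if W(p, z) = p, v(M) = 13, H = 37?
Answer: -28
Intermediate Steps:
v(-10)*W(-5, 7) + H = 13*(-5) + 37 = -65 + 37 = -28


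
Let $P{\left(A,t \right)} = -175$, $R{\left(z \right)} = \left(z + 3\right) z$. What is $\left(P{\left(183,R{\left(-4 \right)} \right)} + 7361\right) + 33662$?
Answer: $40848$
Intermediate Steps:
$R{\left(z \right)} = z \left(3 + z\right)$ ($R{\left(z \right)} = \left(3 + z\right) z = z \left(3 + z\right)$)
$\left(P{\left(183,R{\left(-4 \right)} \right)} + 7361\right) + 33662 = \left(-175 + 7361\right) + 33662 = 7186 + 33662 = 40848$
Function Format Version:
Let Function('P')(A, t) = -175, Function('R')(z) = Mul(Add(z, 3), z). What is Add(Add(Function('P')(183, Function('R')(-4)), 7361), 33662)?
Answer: 40848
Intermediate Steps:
Function('R')(z) = Mul(z, Add(3, z)) (Function('R')(z) = Mul(Add(3, z), z) = Mul(z, Add(3, z)))
Add(Add(Function('P')(183, Function('R')(-4)), 7361), 33662) = Add(Add(-175, 7361), 33662) = Add(7186, 33662) = 40848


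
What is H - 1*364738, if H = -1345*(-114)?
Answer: -211408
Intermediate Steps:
H = 153330
H - 1*364738 = 153330 - 1*364738 = 153330 - 364738 = -211408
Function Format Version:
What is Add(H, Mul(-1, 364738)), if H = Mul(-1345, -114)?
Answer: -211408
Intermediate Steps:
H = 153330
Add(H, Mul(-1, 364738)) = Add(153330, Mul(-1, 364738)) = Add(153330, -364738) = -211408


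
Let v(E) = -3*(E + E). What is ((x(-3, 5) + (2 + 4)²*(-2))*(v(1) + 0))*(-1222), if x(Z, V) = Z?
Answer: -549900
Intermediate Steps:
v(E) = -6*E
((x(-3, 5) + (2 + 4)²*(-2))*(v(1) + 0))*(-1222) = ((-3 + (2 + 4)²*(-2))*(-6*1 + 0))*(-1222) = ((-3 + 6²*(-2))*(-6 + 0))*(-1222) = ((-3 + 36*(-2))*(-6))*(-1222) = ((-3 - 72)*(-6))*(-1222) = -75*(-6)*(-1222) = 450*(-1222) = -549900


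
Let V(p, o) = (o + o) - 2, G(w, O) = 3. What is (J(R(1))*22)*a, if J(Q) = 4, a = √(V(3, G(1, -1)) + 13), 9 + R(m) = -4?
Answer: 88*√17 ≈ 362.83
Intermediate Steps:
V(p, o) = -2 + 2*o (V(p, o) = 2*o - 2 = -2 + 2*o)
R(m) = -13 (R(m) = -9 - 4 = -13)
a = √17 (a = √((-2 + 2*3) + 13) = √((-2 + 6) + 13) = √(4 + 13) = √17 ≈ 4.1231)
(J(R(1))*22)*a = (4*22)*√17 = 88*√17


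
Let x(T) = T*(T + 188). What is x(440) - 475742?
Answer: -199422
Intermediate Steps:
x(T) = T*(188 + T)
x(440) - 475742 = 440*(188 + 440) - 475742 = 440*628 - 475742 = 276320 - 475742 = -199422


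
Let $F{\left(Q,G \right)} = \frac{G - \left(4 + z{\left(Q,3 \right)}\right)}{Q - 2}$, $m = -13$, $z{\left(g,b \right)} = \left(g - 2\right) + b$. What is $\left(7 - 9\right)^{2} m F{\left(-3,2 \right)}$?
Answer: $0$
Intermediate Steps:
$z{\left(g,b \right)} = -2 + b + g$ ($z{\left(g,b \right)} = \left(-2 + g\right) + b = -2 + b + g$)
$F{\left(Q,G \right)} = \frac{-5 + G - Q}{-2 + Q}$ ($F{\left(Q,G \right)} = \frac{G - \left(5 + Q\right)}{Q - 2} = \frac{G - \left(5 + Q\right)}{-2 + Q} = \frac{-5 + G - Q}{-2 + Q}$)
$\left(7 - 9\right)^{2} m F{\left(-3,2 \right)} = \left(7 - 9\right)^{2} \left(- 13 \frac{-5 + 2 - -3}{-2 - 3}\right) = \left(-2\right)^{2} \left(- 13 \frac{-5 + 2 + 3}{-5}\right) = 4 \left(- 13 \left(\left(- \frac{1}{5}\right) 0\right)\right) = 4 \left(\left(-13\right) 0\right) = 4 \cdot 0 = 0$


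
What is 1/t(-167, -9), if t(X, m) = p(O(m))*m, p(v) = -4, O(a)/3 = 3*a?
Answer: 1/36 ≈ 0.027778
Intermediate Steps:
O(a) = 9*a (O(a) = 3*(3*a) = 9*a)
t(X, m) = -4*m
1/t(-167, -9) = 1/(-4*(-9)) = 1/36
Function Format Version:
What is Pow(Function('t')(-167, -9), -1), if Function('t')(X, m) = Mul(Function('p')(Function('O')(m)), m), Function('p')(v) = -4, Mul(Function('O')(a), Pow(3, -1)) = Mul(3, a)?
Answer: Rational(1, 36) ≈ 0.027778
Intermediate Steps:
Function('O')(a) = Mul(9, a) (Function('O')(a) = Mul(3, Mul(3, a)) = Mul(9, a))
Function('t')(X, m) = Mul(-4, m)
Pow(Function('t')(-167, -9), -1) = Pow(Mul(-4, -9), -1) = Pow(36, -1) = Rational(1, 36)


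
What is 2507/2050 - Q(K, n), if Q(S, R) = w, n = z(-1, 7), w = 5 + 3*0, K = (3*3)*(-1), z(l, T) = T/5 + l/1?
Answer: -7743/2050 ≈ -3.7771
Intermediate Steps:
z(l, T) = l + T/5 (z(l, T) = T*(⅕) + l*1 = T/5 + l = l + T/5)
K = -9 (K = 9*(-1) = -9)
w = 5 (w = 5 + 0 = 5)
n = ⅖ (n = -1 + (⅕)*7 = -1 + 7/5 = ⅖ ≈ 0.40000)
Q(S, R) = 5
2507/2050 - Q(K, n) = 2507/2050 - 1*5 = 2507*(1/2050) - 5 = 2507/2050 - 5 = -7743/2050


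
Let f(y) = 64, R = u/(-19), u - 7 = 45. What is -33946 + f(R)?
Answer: -33882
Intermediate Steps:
u = 52 (u = 7 + 45 = 52)
R = -52/19 (R = 52/(-19) = 52*(-1/19) = -52/19 ≈ -2.7368)
-33946 + f(R) = -33946 + 64 = -33882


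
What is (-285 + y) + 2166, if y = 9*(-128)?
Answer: 729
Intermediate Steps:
y = -1152
(-285 + y) + 2166 = (-285 - 1152) + 2166 = -1437 + 2166 = 729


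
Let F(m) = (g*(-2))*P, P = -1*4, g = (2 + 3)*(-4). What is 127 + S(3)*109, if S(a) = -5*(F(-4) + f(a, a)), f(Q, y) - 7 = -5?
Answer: 86237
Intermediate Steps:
g = -20 (g = 5*(-4) = -20)
P = -4
f(Q, y) = 2 (f(Q, y) = 7 - 5 = 2)
F(m) = -160 (F(m) = -20*(-2)*(-4) = 40*(-4) = -160)
S(a) = 790 (S(a) = -5*(-160 + 2) = -5*(-158) = 790)
127 + S(3)*109 = 127 + 790*109 = 127 + 86110 = 86237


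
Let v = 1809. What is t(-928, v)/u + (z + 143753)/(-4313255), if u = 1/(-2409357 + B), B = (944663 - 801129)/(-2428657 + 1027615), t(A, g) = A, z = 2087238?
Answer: 6755779139854764682649/3021525705855 ≈ 2.2359e+9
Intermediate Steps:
B = -71767/700521 (B = 143534/(-1401042) = 143534*(-1/1401042) = -71767/700521 ≈ -0.10245)
u = -700521/1687805246764 (u = 1/(-2409357 - 71767/700521) = 1/(-1687805246764/700521) = -700521/1687805246764 ≈ -4.1505e-7)
t(-928, v)/u + (z + 143753)/(-4313255) = -928/(-700521/1687805246764) + (2087238 + 143753)/(-4313255) = -928*(-1687805246764/700521) + 2230991*(-1/4313255) = 1566283268996992/700521 - 2230991/4313255 = 6755779139854764682649/3021525705855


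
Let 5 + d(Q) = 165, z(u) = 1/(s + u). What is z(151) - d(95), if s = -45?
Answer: -16959/106 ≈ -159.99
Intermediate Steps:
z(u) = 1/(-45 + u)
d(Q) = 160 (d(Q) = -5 + 165 = 160)
z(151) - d(95) = 1/(-45 + 151) - 1*160 = 1/106 - 160 = -16959/106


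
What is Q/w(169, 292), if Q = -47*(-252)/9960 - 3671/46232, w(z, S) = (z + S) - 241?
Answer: 21292027/4220981600 ≈ 0.0050443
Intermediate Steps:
w(z, S) = -241 + S + z (w(z, S) = (S + z) - 241 = -241 + S + z)
Q = 21292027/19186280 (Q = 11844*(1/9960) - 3671*1/46232 = 987/830 - 3671/46232 = 21292027/19186280 ≈ 1.1098)
Q/w(169, 292) = 21292027/(19186280*(-241 + 292 + 169)) = (21292027/19186280)/220 = (21292027/19186280)*(1/220) = 21292027/4220981600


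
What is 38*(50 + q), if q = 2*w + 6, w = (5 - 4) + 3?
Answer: 2432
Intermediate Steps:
w = 4 (w = 1 + 3 = 4)
q = 14 (q = 2*4 + 6 = 8 + 6 = 14)
38*(50 + q) = 38*(50 + 14) = 38*64 = 2432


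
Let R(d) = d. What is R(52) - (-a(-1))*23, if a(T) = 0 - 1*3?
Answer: -17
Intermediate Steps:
a(T) = -3 (a(T) = 0 - 3 = -3)
R(52) - (-a(-1))*23 = 52 - (-1*(-3))*23 = 52 - 3*23 = 52 - 1*69 = 52 - 69 = -17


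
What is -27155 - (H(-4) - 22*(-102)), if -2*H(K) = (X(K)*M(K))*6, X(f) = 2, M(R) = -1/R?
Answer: -58795/2 ≈ -29398.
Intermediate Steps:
H(K) = 6/K (H(K) = -2*(-1/K)*6/2 = -(-2/K)*6/2 = -(-6)/K = 6/K)
-27155 - (H(-4) - 22*(-102)) = -27155 - (6/(-4) - 22*(-102)) = -27155 - (6*(-1/4) + 2244) = -27155 - (-3/2 + 2244) = -27155 - 1*4485/2 = -27155 - 4485/2 = -58795/2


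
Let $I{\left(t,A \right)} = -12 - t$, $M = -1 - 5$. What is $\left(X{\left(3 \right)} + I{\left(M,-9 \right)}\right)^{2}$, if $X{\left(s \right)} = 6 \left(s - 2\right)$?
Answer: $0$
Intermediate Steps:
$X{\left(s \right)} = -12 + 6 s$ ($X{\left(s \right)} = 6 \left(-2 + s\right) = -12 + 6 s$)
$M = -6$ ($M = -1 - 5 = -6$)
$\left(X{\left(3 \right)} + I{\left(M,-9 \right)}\right)^{2} = \left(\left(-12 + 6 \cdot 3\right) - 6\right)^{2} = \left(\left(-12 + 18\right) + \left(-12 + 6\right)\right)^{2} = \left(6 - 6\right)^{2} = 0^{2} = 0$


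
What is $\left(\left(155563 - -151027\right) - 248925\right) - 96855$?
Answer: $-39190$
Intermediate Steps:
$\left(\left(155563 - -151027\right) - 248925\right) - 96855 = \left(\left(155563 + 151027\right) - 248925\right) - 96855 = \left(306590 - 248925\right) - 96855 = 57665 - 96855 = -39190$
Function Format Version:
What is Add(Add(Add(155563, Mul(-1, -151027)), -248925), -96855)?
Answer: -39190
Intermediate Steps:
Add(Add(Add(155563, Mul(-1, -151027)), -248925), -96855) = Add(Add(Add(155563, 151027), -248925), -96855) = Add(Add(306590, -248925), -96855) = Add(57665, -96855) = -39190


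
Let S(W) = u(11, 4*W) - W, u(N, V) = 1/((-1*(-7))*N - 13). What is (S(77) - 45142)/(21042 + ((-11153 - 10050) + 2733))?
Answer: -2894015/164608 ≈ -17.581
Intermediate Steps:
u(N, V) = 1/(-13 + 7*N) (u(N, V) = 1/(7*N - 13) = 1/(-13 + 7*N))
S(W) = 1/64 - W (S(W) = 1/(-13 + 7*11) - W = 1/(-13 + 77) - W = 1/64 - W)
(S(77) - 45142)/(21042 + ((-11153 - 10050) + 2733)) = ((1/64 - 1*77) - 45142)/(21042 + ((-11153 - 10050) + 2733)) = ((1/64 - 77) - 45142)/(21042 + (-21203 + 2733)) = (-4927/64 - 45142)/(21042 - 18470) = -2894015/64/2572 = -2894015/64*1/2572 = -2894015/164608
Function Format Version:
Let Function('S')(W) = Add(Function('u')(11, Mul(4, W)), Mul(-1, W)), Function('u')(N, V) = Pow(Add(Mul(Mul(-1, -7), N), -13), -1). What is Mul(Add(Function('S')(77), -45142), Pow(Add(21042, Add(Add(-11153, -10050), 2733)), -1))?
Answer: Rational(-2894015, 164608) ≈ -17.581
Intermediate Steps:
Function('u')(N, V) = Pow(Add(-13, Mul(7, N)), -1) (Function('u')(N, V) = Pow(Add(Mul(7, N), -13), -1) = Pow(Add(-13, Mul(7, N)), -1))
Function('S')(W) = Add(Rational(1, 64), Mul(-1, W)) (Function('S')(W) = Add(Pow(Add(-13, Mul(7, 11)), -1), Mul(-1, W)) = Add(Pow(Add(-13, 77), -1), Mul(-1, W)) = Add(Pow(64, -1), Mul(-1, W)) = Add(Rational(1, 64), Mul(-1, W)))
Mul(Add(Function('S')(77), -45142), Pow(Add(21042, Add(Add(-11153, -10050), 2733)), -1)) = Mul(Add(Add(Rational(1, 64), Mul(-1, 77)), -45142), Pow(Add(21042, Add(Add(-11153, -10050), 2733)), -1)) = Mul(Add(Add(Rational(1, 64), -77), -45142), Pow(Add(21042, Add(-21203, 2733)), -1)) = Mul(Add(Rational(-4927, 64), -45142), Pow(Add(21042, -18470), -1)) = Mul(Rational(-2894015, 64), Pow(2572, -1)) = Mul(Rational(-2894015, 64), Rational(1, 2572)) = Rational(-2894015, 164608)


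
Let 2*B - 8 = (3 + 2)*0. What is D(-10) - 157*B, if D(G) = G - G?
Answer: -628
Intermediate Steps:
D(G) = 0
B = 4 (B = 4 + ((3 + 2)*0)/2 = 4 + (5*0)/2 = 4 + (1/2)*0 = 4 + 0 = 4)
D(-10) - 157*B = 0 - 157*4 = 0 - 628 = -628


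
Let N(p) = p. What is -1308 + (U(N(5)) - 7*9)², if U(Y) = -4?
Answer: 3181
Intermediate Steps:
-1308 + (U(N(5)) - 7*9)² = -1308 + (-4 - 7*9)² = -1308 + (-4 - 63)² = -1308 + (-67)² = -1308 + 4489 = 3181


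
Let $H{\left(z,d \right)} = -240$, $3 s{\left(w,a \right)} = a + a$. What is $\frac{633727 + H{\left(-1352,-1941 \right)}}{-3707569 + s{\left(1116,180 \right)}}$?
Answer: $- \frac{633487}{3707449} \approx -0.17087$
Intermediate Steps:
$s{\left(w,a \right)} = \frac{2 a}{3}$ ($s{\left(w,a \right)} = \frac{a + a}{3} = \frac{2 a}{3}$)
$\frac{633727 + H{\left(-1352,-1941 \right)}}{-3707569 + s{\left(1116,180 \right)}} = \frac{633727 - 240}{-3707569 + \frac{2}{3} \cdot 180} = \frac{633487}{-3707569 + 120} = \frac{633487}{-3707449} = 633487 \left(- \frac{1}{3707449}\right) = - \frac{633487}{3707449}$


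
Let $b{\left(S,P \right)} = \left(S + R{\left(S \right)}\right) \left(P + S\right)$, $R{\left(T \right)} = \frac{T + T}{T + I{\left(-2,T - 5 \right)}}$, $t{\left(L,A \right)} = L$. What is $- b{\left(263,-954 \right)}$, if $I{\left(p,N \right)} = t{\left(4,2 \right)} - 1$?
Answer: $\frac{24352222}{133} \approx 1.831 \cdot 10^{5}$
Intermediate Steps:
$I{\left(p,N \right)} = 3$ ($I{\left(p,N \right)} = 4 - 1 = 3$)
$R{\left(T \right)} = \frac{2 T}{3 + T}$ ($R{\left(T \right)} = \frac{T + T}{T + 3} = \frac{2 T}{3 + T}$)
$b{\left(S,P \right)} = \left(P + S\right) \left(S + \frac{2 S}{3 + S}\right)$ ($b{\left(S,P \right)} = \left(S + \frac{2 S}{3 + S}\right) \left(P + S\right) = \left(P + S\right) \left(S + \frac{2 S}{3 + S}\right)$)
$- b{\left(263,-954 \right)} = - \frac{263 \left(2 \left(-954\right) + 2 \cdot 263 + \left(3 + 263\right) \left(-954 + 263\right)\right)}{3 + 263} = - \frac{263 \left(-1908 + 526 + 266 \left(-691\right)\right)}{266} = - \frac{263 \left(-1908 + 526 - 183806\right)}{266} = - \frac{263 \left(-185188\right)}{266} = \left(-1\right) \left(- \frac{24352222}{133}\right) = \frac{24352222}{133}$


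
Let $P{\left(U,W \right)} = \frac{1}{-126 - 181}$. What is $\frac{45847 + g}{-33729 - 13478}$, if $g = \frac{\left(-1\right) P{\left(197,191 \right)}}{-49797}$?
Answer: $- \frac{700894219112}{721685462553} \approx -0.97119$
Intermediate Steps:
$P{\left(U,W \right)} = - \frac{1}{307}$ ($P{\left(U,W \right)} = \frac{1}{-307} = - \frac{1}{307}$)
$g = - \frac{1}{15287679}$ ($g = \frac{\left(-1\right) \left(- \frac{1}{307}\right)}{-49797} = \frac{1}{307} \left(- \frac{1}{49797}\right) = - \frac{1}{15287679} \approx -6.5412 \cdot 10^{-8}$)
$\frac{45847 + g}{-33729 - 13478} = \frac{45847 - \frac{1}{15287679}}{-33729 - 13478} = \frac{700894219112}{15287679 \left(-47207\right)} = \frac{700894219112}{15287679} \left(- \frac{1}{47207}\right) = - \frac{700894219112}{721685462553}$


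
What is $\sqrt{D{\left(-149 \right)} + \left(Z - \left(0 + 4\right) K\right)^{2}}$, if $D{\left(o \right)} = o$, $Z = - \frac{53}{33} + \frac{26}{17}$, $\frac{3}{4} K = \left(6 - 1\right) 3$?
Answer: $\frac{50 \sqrt{788473}}{561} \approx 79.141$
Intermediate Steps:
$K = 20$ ($K = \frac{4 \left(6 - 1\right) 3}{3} = \frac{4 \cdot 5 \cdot 3}{3} = \frac{4}{3} \cdot 15 = 20$)
$Z = - \frac{43}{561}$ ($Z = \left(-53\right) \frac{1}{33} + 26 \cdot \frac{1}{17} = - \frac{53}{33} + \frac{26}{17} = - \frac{43}{561} \approx -0.076649$)
$\sqrt{D{\left(-149 \right)} + \left(Z - \left(0 + 4\right) K\right)^{2}} = \sqrt{-149 + \left(- \frac{43}{561} - \left(0 + 4\right) 20\right)^{2}} = \sqrt{-149 + \left(- \frac{43}{561} - 4 \cdot 20\right)^{2}} = \sqrt{-149 + \left(- \frac{43}{561} - 80\right)^{2}} = \sqrt{-149 + \left(- \frac{44923}{561}\right)^{2}} = \sqrt{-149 + \frac{2018075929}{314721}} = \sqrt{\frac{1971182500}{314721}} = \frac{50 \sqrt{788473}}{561}$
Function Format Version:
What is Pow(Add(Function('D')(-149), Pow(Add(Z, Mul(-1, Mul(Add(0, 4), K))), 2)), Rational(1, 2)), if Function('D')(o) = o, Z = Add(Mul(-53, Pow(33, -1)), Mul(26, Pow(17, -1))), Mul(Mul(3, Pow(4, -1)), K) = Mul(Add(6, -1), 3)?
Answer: Mul(Rational(50, 561), Pow(788473, Rational(1, 2))) ≈ 79.141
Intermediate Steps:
K = 20 (K = Mul(Rational(4, 3), Mul(Add(6, -1), 3)) = Mul(Rational(4, 3), Mul(5, 3)) = Mul(Rational(4, 3), 15) = 20)
Z = Rational(-43, 561) (Z = Add(Mul(-53, Rational(1, 33)), Mul(26, Rational(1, 17))) = Add(Rational(-53, 33), Rational(26, 17)) = Rational(-43, 561) ≈ -0.076649)
Pow(Add(Function('D')(-149), Pow(Add(Z, Mul(-1, Mul(Add(0, 4), K))), 2)), Rational(1, 2)) = Pow(Add(-149, Pow(Add(Rational(-43, 561), Mul(-1, Mul(Add(0, 4), 20))), 2)), Rational(1, 2)) = Pow(Add(-149, Pow(Add(Rational(-43, 561), Mul(-1, Mul(4, 20))), 2)), Rational(1, 2)) = Pow(Add(-149, Pow(Add(Rational(-43, 561), Mul(-1, 80)), 2)), Rational(1, 2)) = Pow(Add(-149, Pow(Add(Rational(-43, 561), -80), 2)), Rational(1, 2)) = Pow(Add(-149, Pow(Rational(-44923, 561), 2)), Rational(1, 2)) = Pow(Add(-149, Rational(2018075929, 314721)), Rational(1, 2)) = Pow(Rational(1971182500, 314721), Rational(1, 2)) = Mul(Rational(50, 561), Pow(788473, Rational(1, 2)))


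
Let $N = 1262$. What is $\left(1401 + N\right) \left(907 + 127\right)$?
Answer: $2753542$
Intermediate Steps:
$\left(1401 + N\right) \left(907 + 127\right) = \left(1401 + 1262\right) \left(907 + 127\right) = 2663 \cdot 1034 = 2753542$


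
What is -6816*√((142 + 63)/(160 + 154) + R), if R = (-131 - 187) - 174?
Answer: -3408*I*√48444862/157 ≈ -1.5109e+5*I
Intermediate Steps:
R = -492 (R = -318 - 174 = -492)
-6816*√((142 + 63)/(160 + 154) + R) = -6816*√((142 + 63)/(160 + 154) - 492) = -6816*√(205/314 - 492) = -3408*I*√48444862/157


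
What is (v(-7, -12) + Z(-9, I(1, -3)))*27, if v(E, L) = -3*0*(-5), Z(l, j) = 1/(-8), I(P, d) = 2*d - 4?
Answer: -27/8 ≈ -3.3750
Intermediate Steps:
I(P, d) = -4 + 2*d
Z(l, j) = -⅛
v(E, L) = 0 (v(E, L) = 0*(-5) = 0)
(v(-7, -12) + Z(-9, I(1, -3)))*27 = (0 - ⅛)*27 = -⅛*27 = -27/8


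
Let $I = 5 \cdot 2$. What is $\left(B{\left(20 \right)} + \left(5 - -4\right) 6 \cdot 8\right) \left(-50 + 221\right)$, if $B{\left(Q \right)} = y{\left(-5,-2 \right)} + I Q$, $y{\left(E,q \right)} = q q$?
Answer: $108756$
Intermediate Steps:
$I = 10$
$y{\left(E,q \right)} = q^{2}$
$B{\left(Q \right)} = 4 + 10 Q$ ($B{\left(Q \right)} = \left(-2\right)^{2} + 10 Q = 4 + 10 Q$)
$\left(B{\left(20 \right)} + \left(5 - -4\right) 6 \cdot 8\right) \left(-50 + 221\right) = \left(\left(4 + 10 \cdot 20\right) + \left(5 - -4\right) 6 \cdot 8\right) \left(-50 + 221\right) = \left(\left(4 + 200\right) + \left(5 + 4\right) 6 \cdot 8\right) 171 = \left(204 + 9 \cdot 6 \cdot 8\right) 171 = \left(204 + 54 \cdot 8\right) 171 = \left(204 + 432\right) 171 = 636 \cdot 171 = 108756$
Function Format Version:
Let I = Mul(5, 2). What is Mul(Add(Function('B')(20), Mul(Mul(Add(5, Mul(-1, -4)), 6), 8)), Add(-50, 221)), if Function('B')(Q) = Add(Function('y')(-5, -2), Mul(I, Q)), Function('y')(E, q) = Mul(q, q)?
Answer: 108756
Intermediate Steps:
I = 10
Function('y')(E, q) = Pow(q, 2)
Function('B')(Q) = Add(4, Mul(10, Q)) (Function('B')(Q) = Add(Pow(-2, 2), Mul(10, Q)) = Add(4, Mul(10, Q)))
Mul(Add(Function('B')(20), Mul(Mul(Add(5, Mul(-1, -4)), 6), 8)), Add(-50, 221)) = Mul(Add(Add(4, Mul(10, 20)), Mul(Mul(Add(5, Mul(-1, -4)), 6), 8)), Add(-50, 221)) = Mul(Add(Add(4, 200), Mul(Mul(Add(5, 4), 6), 8)), 171) = Mul(Add(204, Mul(Mul(9, 6), 8)), 171) = Mul(Add(204, Mul(54, 8)), 171) = Mul(Add(204, 432), 171) = Mul(636, 171) = 108756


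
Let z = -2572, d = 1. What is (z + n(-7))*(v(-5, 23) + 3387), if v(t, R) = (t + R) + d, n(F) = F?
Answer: -8784074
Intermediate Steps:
v(t, R) = 1 + R + t (v(t, R) = (t + R) + 1 = (R + t) + 1 = 1 + R + t)
(z + n(-7))*(v(-5, 23) + 3387) = (-2572 - 7)*((1 + 23 - 5) + 3387) = -2579*(19 + 3387) = -2579*3406 = -8784074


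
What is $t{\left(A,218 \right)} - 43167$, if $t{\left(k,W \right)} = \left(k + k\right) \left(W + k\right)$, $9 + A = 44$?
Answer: $-25457$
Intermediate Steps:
$A = 35$ ($A = -9 + 44 = 35$)
$t{\left(k,W \right)} = 2 k \left(W + k\right)$
$t{\left(A,218 \right)} - 43167 = 2 \cdot 35 \left(218 + 35\right) - 43167 = 2 \cdot 35 \cdot 253 - 43167 = 17710 - 43167 = -25457$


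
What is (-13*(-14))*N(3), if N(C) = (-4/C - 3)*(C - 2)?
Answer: -2366/3 ≈ -788.67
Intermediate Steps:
N(C) = (-3 - 4/C)*(-2 + C)
(-13*(-14))*N(3) = (-13*(-14))*(2 - 3*3 + 8/3) = 182*(2 - 9 + 8*(⅓)) = 182*(2 - 9 + 8/3) = 182*(-13/3) = -2366/3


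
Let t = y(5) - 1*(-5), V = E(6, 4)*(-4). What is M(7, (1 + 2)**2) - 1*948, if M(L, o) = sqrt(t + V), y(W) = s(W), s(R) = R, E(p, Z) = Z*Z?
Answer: -948 + 3*I*sqrt(6) ≈ -948.0 + 7.3485*I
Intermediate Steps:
E(p, Z) = Z**2
y(W) = W
V = -64 (V = 4**2*(-4) = 16*(-4) = -64)
t = 10 (t = 5 - 1*(-5) = 5 + 5 = 10)
M(L, o) = 3*I*sqrt(6) (M(L, o) = sqrt(10 - 64) = sqrt(-54) = 3*I*sqrt(6))
M(7, (1 + 2)**2) - 1*948 = 3*I*sqrt(6) - 1*948 = 3*I*sqrt(6) - 948 = -948 + 3*I*sqrt(6)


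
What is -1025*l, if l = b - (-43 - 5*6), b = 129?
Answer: -207050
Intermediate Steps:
l = 202 (l = 129 - (-43 - 5*6) = 129 - (-43 - 30) = 129 - 1*(-73) = 129 + 73 = 202)
-1025*l = -1025*202 = -207050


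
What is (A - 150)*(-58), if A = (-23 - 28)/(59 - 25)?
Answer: 8787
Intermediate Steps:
A = -3/2 (A = -51/34 = -51*1/34 = -3/2 ≈ -1.5000)
(A - 150)*(-58) = (-3/2 - 150)*(-58) = -303/2*(-58) = 8787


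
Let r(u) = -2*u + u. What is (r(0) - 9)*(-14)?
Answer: 126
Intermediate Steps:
r(u) = -u
(r(0) - 9)*(-14) = (-1*0 - 9)*(-14) = (0 - 9)*(-14) = -9*(-14) = 126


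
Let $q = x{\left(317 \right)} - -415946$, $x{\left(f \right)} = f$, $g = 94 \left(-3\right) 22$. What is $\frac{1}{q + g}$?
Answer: $\frac{1}{410059} \approx 2.4387 \cdot 10^{-6}$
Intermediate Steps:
$g = -6204$ ($g = \left(-282\right) 22 = -6204$)
$q = 416263$ ($q = 317 - -415946 = 317 + 415946 = 416263$)
$\frac{1}{q + g} = \frac{1}{416263 - 6204} = \frac{1}{410059}$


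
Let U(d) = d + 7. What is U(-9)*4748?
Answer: -9496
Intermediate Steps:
U(d) = 7 + d
U(-9)*4748 = (7 - 9)*4748 = -2*4748 = -9496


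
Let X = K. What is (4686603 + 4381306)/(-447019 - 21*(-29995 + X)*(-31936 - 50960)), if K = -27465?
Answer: -9067909/100027734379 ≈ -9.0654e-5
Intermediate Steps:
X = -27465
(4686603 + 4381306)/(-447019 - 21*(-29995 + X)*(-31936 - 50960)) = (4686603 + 4381306)/(-447019 - 21*(-29995 - 27465)*(-31936 - 50960)) = 9067909/(-447019 - (-1206660)*(-82896)) = 9067909/(-447019 - 21*4763204160) = 9067909/(-447019 - 100027287360) = 9067909/(-100027734379) = 9067909*(-1/100027734379) = -9067909/100027734379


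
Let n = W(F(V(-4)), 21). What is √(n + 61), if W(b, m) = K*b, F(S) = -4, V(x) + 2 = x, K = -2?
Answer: √69 ≈ 8.3066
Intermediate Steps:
V(x) = -2 + x
W(b, m) = -2*b
n = 8 (n = -2*(-4) = 8)
√(n + 61) = √(8 + 61) = √69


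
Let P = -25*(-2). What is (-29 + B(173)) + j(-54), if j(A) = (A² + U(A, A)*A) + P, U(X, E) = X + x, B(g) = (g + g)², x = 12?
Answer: 124921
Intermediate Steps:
P = 50
B(g) = 4*g² (B(g) = (2*g)² = 4*g²)
U(X, E) = 12 + X (U(X, E) = X + 12 = 12 + X)
j(A) = 50 + A² + A*(12 + A) (j(A) = (A² + (12 + A)*A) + 50 = (A² + A*(12 + A)) + 50 = 50 + A² + A*(12 + A))
(-29 + B(173)) + j(-54) = (-29 + 4*173²) + (50 + (-54)² - 54*(12 - 54)) = (-29 + 4*29929) + (50 + 2916 - 54*(-42)) = (-29 + 119716) + (50 + 2916 + 2268) = 119687 + 5234 = 124921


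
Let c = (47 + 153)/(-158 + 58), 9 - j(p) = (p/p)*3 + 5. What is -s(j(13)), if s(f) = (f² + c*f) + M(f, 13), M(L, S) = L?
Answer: 0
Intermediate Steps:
j(p) = 1 (j(p) = 9 - ((p/p)*3 + 5) = 9 - (1*3 + 5) = 9 - (3 + 5) = 9 - 1*8 = 9 - 8 = 1)
c = -2 (c = 200/(-100) = 200*(-1/100) = -2)
s(f) = f² - f (s(f) = (f² - 2*f) + f = f² - f)
-s(j(13)) = -(-1 + 1) = -0 = -1*0 = 0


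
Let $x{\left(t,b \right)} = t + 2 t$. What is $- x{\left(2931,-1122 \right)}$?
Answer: $-8793$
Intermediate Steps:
$x{\left(t,b \right)} = 3 t$
$- x{\left(2931,-1122 \right)} = - 3 \cdot 2931 = \left(-1\right) 8793 = -8793$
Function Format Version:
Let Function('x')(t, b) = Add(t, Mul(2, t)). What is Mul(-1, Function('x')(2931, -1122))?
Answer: -8793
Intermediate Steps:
Function('x')(t, b) = Mul(3, t)
Mul(-1, Function('x')(2931, -1122)) = Mul(-1, Mul(3, 2931)) = Mul(-1, 8793) = -8793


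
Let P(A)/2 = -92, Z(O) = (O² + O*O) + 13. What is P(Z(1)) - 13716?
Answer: -13900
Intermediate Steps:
Z(O) = 13 + 2*O² (Z(O) = (O² + O²) + 13 = 2*O² + 13 = 13 + 2*O²)
P(A) = -184 (P(A) = 2*(-92) = -184)
P(Z(1)) - 13716 = -184 - 13716 = -13900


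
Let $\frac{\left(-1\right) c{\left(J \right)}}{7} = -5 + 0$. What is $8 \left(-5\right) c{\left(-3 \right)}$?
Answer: $-1400$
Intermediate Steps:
$c{\left(J \right)} = 35$ ($c{\left(J \right)} = - 7 \left(-5 + 0\right) = \left(-7\right) \left(-5\right) = 35$)
$8 \left(-5\right) c{\left(-3 \right)} = 8 \left(-5\right) 35 = \left(-40\right) 35 = -1400$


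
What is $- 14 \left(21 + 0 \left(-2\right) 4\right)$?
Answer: $-294$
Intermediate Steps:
$- 14 \left(21 + 0 \left(-2\right) 4\right) = - 14 \left(21 + 0 \cdot 4\right) = - 14 \left(21 + 0\right) = \left(-14\right) 21 = -294$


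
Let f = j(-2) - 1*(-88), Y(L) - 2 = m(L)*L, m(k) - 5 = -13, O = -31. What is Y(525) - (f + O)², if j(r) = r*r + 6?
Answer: -8687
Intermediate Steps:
m(k) = -8 (m(k) = 5 - 13 = -8)
Y(L) = 2 - 8*L
j(r) = 6 + r² (j(r) = r² + 6 = 6 + r²)
f = 98 (f = (6 + (-2)²) - 1*(-88) = (6 + 4) + 88 = 10 + 88 = 98)
Y(525) - (f + O)² = (2 - 8*525) - (98 - 31)² = (2 - 4200) - 1*67² = -4198 - 1*4489 = -4198 - 4489 = -8687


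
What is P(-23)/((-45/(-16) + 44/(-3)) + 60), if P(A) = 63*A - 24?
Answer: -70704/2311 ≈ -30.595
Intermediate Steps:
P(A) = -24 + 63*A
P(-23)/((-45/(-16) + 44/(-3)) + 60) = (-24 + 63*(-23))/((-45/(-16) + 44/(-3)) + 60) = (-24 - 1449)/((-45*(-1/16) + 44*(-1/3)) + 60) = -1473/((45/16 - 44/3) + 60) = -1473/(-569/48 + 60) = -1473/2311/48 = -1473*48/2311 = -70704/2311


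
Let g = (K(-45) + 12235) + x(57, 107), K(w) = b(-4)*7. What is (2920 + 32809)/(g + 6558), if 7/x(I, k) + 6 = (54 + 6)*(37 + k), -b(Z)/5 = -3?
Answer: 308484186/163165339 ≈ 1.8906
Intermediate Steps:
b(Z) = 15 (b(Z) = -5*(-3) = 15)
K(w) = 105 (K(w) = 15*7 = 105)
x(I, k) = 7/(2214 + 60*k) (x(I, k) = 7/(-6 + (54 + 6)*(37 + k)) = 7/(-6 + 60*(37 + k)) = 7/(-6 + (2220 + 60*k)) = 7/(2214 + 60*k))
g = 106543567/8634 (g = (105 + 12235) + 7/(6*(369 + 10*107)) = 12340 + 7/(6*(369 + 1070)) = 12340 + (7/6)/1439 = 12340 + (7/6)*(1/1439) = 12340 + 7/8634 = 106543567/8634 ≈ 12340.)
(2920 + 32809)/(g + 6558) = (2920 + 32809)/(106543567/8634 + 6558) = 35729/(163165339/8634) = 35729*(8634/163165339) = 308484186/163165339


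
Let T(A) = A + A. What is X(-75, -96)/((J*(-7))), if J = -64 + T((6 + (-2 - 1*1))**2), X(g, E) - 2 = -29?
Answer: -27/322 ≈ -0.083851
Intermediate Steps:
T(A) = 2*A
X(g, E) = -27 (X(g, E) = 2 - 29 = -27)
J = -46 (J = -64 + 2*(6 + (-2 - 1*1))**2 = -64 + 2*(6 + (-2 - 1))**2 = -64 + 2*(6 - 3)**2 = -64 + 2*3**2 = -64 + 2*9 = -64 + 18 = -46)
X(-75, -96)/((J*(-7))) = -27/((-46*(-7))) = -27/322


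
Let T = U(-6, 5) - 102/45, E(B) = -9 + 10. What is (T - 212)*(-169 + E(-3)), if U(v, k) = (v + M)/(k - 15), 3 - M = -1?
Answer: 179816/5 ≈ 35963.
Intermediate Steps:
M = 4 (M = 3 - 1*(-1) = 3 + 1 = 4)
E(B) = 1
U(v, k) = (4 + v)/(-15 + k) (U(v, k) = (v + 4)/(k - 15) = (4 + v)/(-15 + k))
T = -31/15 (T = (4 - 6)/(-15 + 5) - 102/45 = -2/(-10) - 102*1/45 = -1/10*(-2) - 34/15 = 1/5 - 34/15 = -31/15 ≈ -2.0667)
(T - 212)*(-169 + E(-3)) = (-31/15 - 212)*(-169 + 1) = -3211/15*(-168) = 179816/5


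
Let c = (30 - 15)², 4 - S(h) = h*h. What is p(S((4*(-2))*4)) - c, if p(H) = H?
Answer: -1245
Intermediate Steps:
S(h) = 4 - h² (S(h) = 4 - h*h = 4 - h²)
c = 225 (c = 15² = 225)
p(S((4*(-2))*4)) - c = (4 - ((4*(-2))*4)²) - 1*225 = (4 - (-8*4)²) - 225 = (4 - 1*(-32)²) - 225 = (4 - 1*1024) - 225 = (4 - 1024) - 225 = -1020 - 225 = -1245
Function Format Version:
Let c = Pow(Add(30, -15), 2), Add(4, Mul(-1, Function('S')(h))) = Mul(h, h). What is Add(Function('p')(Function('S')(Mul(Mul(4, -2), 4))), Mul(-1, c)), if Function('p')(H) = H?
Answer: -1245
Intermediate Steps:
Function('S')(h) = Add(4, Mul(-1, Pow(h, 2))) (Function('S')(h) = Add(4, Mul(-1, Mul(h, h))) = Add(4, Mul(-1, Pow(h, 2))))
c = 225 (c = Pow(15, 2) = 225)
Add(Function('p')(Function('S')(Mul(Mul(4, -2), 4))), Mul(-1, c)) = Add(Add(4, Mul(-1, Pow(Mul(Mul(4, -2), 4), 2))), Mul(-1, 225)) = Add(Add(4, Mul(-1, Pow(Mul(-8, 4), 2))), -225) = Add(Add(4, Mul(-1, Pow(-32, 2))), -225) = Add(Add(4, Mul(-1, 1024)), -225) = Add(Add(4, -1024), -225) = Add(-1020, -225) = -1245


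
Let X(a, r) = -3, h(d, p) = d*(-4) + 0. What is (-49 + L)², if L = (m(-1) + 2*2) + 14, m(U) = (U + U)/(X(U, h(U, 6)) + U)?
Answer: 3721/4 ≈ 930.25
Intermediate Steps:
h(d, p) = -4*d (h(d, p) = -4*d + 0 = -4*d)
m(U) = 2*U/(-3 + U) (m(U) = (U + U)/(-3 + U) = (2*U)/(-3 + U) = 2*U/(-3 + U))
L = 37/2 (L = (2*(-1)/(-3 - 1) + 2*2) + 14 = (2*(-1)/(-4) + 4) + 14 = (2*(-1)*(-¼) + 4) + 14 = (½ + 4) + 14 = 9/2 + 14 = 37/2 ≈ 18.500)
(-49 + L)² = (-49 + 37/2)² = (-61/2)² = 3721/4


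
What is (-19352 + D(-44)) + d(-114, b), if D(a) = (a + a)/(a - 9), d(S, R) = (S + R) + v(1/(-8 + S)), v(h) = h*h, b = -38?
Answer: -15384459563/788852 ≈ -19502.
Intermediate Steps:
v(h) = h²
d(S, R) = R + S + (-8 + S)⁻² (d(S, R) = (S + R) + (1/(-8 + S))² = (R + S) + (-8 + S)⁻² = R + S + (-8 + S)⁻²)
D(a) = 2*a/(-9 + a) (D(a) = (2*a)/(-9 + a) = 2*a/(-9 + a))
(-19352 + D(-44)) + d(-114, b) = (-19352 + 2*(-44)/(-9 - 44)) + (-38 - 114 + (-8 - 114)⁻²) = (-19352 + 2*(-44)/(-53)) + (-38 - 114 + (-122)⁻²) = (-19352 + 2*(-44)*(-1/53)) + (-38 - 114 + 1/14884) = (-19352 + 88/53) - 2262367/14884 = -1025568/53 - 2262367/14884 = -15384459563/788852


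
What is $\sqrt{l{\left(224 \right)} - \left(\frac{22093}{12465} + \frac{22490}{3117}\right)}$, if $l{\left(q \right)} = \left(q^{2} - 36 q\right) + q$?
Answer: $\frac{\sqrt{788843345019498745}}{4317045} \approx 205.74$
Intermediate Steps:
$l{\left(q \right)} = q^{2} - 35 q$
$\sqrt{l{\left(224 \right)} - \left(\frac{22093}{12465} + \frac{22490}{3117}\right)} = \sqrt{224 \left(-35 + 224\right) - \left(\frac{22093}{12465} + \frac{22490}{3117}\right)} = \sqrt{224 \cdot 189 - \frac{116400577}{12951135}} = \sqrt{42336 - \frac{116400577}{12951135}} = \sqrt{\frac{548182850783}{12951135}} = \frac{\sqrt{788843345019498745}}{4317045}$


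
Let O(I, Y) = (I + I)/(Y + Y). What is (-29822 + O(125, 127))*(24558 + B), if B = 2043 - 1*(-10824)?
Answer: -141738542325/127 ≈ -1.1161e+9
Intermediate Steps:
B = 12867 (B = 2043 + 10824 = 12867)
O(I, Y) = I/Y (O(I, Y) = (2*I)/((2*Y)) = (2*I)*(1/(2*Y)) = I/Y)
(-29822 + O(125, 127))*(24558 + B) = (-29822 + 125/127)*(24558 + 12867) = (-29822 + 125*(1/127))*37425 = (-29822 + 125/127)*37425 = -3787269/127*37425 = -141738542325/127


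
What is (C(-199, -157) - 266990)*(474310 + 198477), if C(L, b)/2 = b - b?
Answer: -179627401130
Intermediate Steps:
C(L, b) = 0 (C(L, b) = 2*(b - b) = 2*0 = 0)
(C(-199, -157) - 266990)*(474310 + 198477) = (0 - 266990)*(474310 + 198477) = -266990*672787 = -179627401130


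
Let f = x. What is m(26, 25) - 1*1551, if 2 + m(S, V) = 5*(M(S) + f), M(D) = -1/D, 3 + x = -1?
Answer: -40903/26 ≈ -1573.2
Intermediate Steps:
x = -4 (x = -3 - 1 = -4)
f = -4
m(S, V) = -22 - 5/S (m(S, V) = -2 + 5*(-1/S - 4) = -2 + 5*(-4 - 1/S) = -2 + (-20 - 5/S) = -22 - 5/S)
m(26, 25) - 1*1551 = (-22 - 5/26) - 1*1551 = (-22 - 5*1/26) - 1551 = (-22 - 5/26) - 1551 = -577/26 - 1551 = -40903/26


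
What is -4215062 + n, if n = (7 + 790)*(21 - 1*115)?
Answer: -4289980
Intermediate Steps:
n = -74918 (n = 797*(21 - 115) = 797*(-94) = -74918)
-4215062 + n = -4215062 - 74918 = -4289980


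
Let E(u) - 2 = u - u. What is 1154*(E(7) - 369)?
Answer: -423518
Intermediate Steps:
E(u) = 2 (E(u) = 2 + (u - u) = 2 + 0 = 2)
1154*(E(7) - 369) = 1154*(2 - 369) = 1154*(-367) = -423518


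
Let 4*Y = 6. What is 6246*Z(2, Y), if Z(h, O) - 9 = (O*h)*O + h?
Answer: 96813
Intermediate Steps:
Y = 3/2 (Y = (¼)*6 = 3/2 ≈ 1.5000)
Z(h, O) = 9 + h + h*O² (Z(h, O) = 9 + ((O*h)*O + h) = 9 + (h*O² + h) = 9 + (h + h*O²) = 9 + h + h*O²)
6246*Z(2, Y) = 6246*(9 + 2 + 2*(3/2)²) = 6246*(9 + 2 + 2*(9/4)) = 6246*(9 + 2 + 9/2) = 6246*(31/2) = 96813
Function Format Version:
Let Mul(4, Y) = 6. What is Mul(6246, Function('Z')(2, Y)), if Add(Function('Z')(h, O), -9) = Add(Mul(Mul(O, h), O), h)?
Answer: 96813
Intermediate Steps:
Y = Rational(3, 2) (Y = Mul(Rational(1, 4), 6) = Rational(3, 2) ≈ 1.5000)
Function('Z')(h, O) = Add(9, h, Mul(h, Pow(O, 2))) (Function('Z')(h, O) = Add(9, Add(Mul(Mul(O, h), O), h)) = Add(9, Add(Mul(h, Pow(O, 2)), h)) = Add(9, Add(h, Mul(h, Pow(O, 2)))) = Add(9, h, Mul(h, Pow(O, 2))))
Mul(6246, Function('Z')(2, Y)) = Mul(6246, Add(9, 2, Mul(2, Pow(Rational(3, 2), 2)))) = Mul(6246, Add(9, 2, Mul(2, Rational(9, 4)))) = Mul(6246, Add(9, 2, Rational(9, 2))) = Mul(6246, Rational(31, 2)) = 96813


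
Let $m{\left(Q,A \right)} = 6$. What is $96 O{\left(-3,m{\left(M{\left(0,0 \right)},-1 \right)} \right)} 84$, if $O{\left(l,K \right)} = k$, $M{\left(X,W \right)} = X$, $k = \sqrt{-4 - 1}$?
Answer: $8064 i \sqrt{5} \approx 18032.0 i$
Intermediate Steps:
$k = i \sqrt{5}$ ($k = \sqrt{-5} = i \sqrt{5} \approx 2.2361 i$)
$O{\left(l,K \right)} = i \sqrt{5}$
$96 O{\left(-3,m{\left(M{\left(0,0 \right)},-1 \right)} \right)} 84 = 96 i \sqrt{5} \cdot 84 = 8064 i \sqrt{5}$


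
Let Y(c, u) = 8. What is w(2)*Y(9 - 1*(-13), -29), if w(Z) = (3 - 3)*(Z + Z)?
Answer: 0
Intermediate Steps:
w(Z) = 0 (w(Z) = 0*(2*Z) = 0)
w(2)*Y(9 - 1*(-13), -29) = 0*8 = 0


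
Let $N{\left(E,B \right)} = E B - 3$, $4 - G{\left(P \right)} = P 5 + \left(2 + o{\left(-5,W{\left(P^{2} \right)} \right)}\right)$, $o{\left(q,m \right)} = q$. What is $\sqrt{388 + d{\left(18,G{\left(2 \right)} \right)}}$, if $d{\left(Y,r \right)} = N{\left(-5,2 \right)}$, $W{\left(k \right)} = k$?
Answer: $5 \sqrt{15} \approx 19.365$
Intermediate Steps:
$G{\left(P \right)} = 7 - 5 P$ ($G{\left(P \right)} = 4 - \left(P 5 + \left(2 - 5\right)\right) = 4 - \left(5 P - 3\right) = 4 - \left(-3 + 5 P\right) = 7 - 5 P$)
$N{\left(E,B \right)} = -3 + B E$ ($N{\left(E,B \right)} = B E - 3 = -3 + B E$)
$d{\left(Y,r \right)} = -13$ ($d{\left(Y,r \right)} = -3 + 2 \left(-5\right) = -3 - 10 = -13$)
$\sqrt{388 + d{\left(18,G{\left(2 \right)} \right)}} = \sqrt{388 - 13} = \sqrt{375} = 5 \sqrt{15}$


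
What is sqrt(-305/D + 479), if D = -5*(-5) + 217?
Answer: sqrt(231226)/22 ≈ 21.857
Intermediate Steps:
D = 242 (D = 25 + 217 = 242)
sqrt(-305/D + 479) = sqrt(-305/242 + 479) = sqrt(115613/242) = sqrt(231226)/22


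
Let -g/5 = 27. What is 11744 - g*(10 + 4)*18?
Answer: 45764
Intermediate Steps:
g = -135 (g = -5*27 = -135)
11744 - g*(10 + 4)*18 = 11744 - (-135*(10 + 4))*18 = 11744 - (-135*14)*18 = 11744 - (-1890)*18 = 11744 - 1*(-34020) = 11744 + 34020 = 45764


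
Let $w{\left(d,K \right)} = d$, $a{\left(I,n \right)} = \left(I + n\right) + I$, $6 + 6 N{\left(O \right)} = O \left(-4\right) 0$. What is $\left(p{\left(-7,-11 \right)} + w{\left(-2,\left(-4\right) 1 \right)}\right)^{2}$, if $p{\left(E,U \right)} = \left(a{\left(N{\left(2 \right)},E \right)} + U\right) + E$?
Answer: $841$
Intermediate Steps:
$N{\left(O \right)} = -1$ ($N{\left(O \right)} = -1 + \frac{O \left(-4\right) 0}{6} = -1 + \frac{- 4 O 0}{6} = -1 + \frac{1}{6} \cdot 0 = -1 + 0 = -1$)
$a{\left(I,n \right)} = n + 2 I$
$p{\left(E,U \right)} = -2 + U + 2 E$ ($p{\left(E,U \right)} = \left(\left(E + 2 \left(-1\right)\right) + U\right) + E = \left(\left(E - 2\right) + U\right) + E = \left(\left(-2 + E\right) + U\right) + E = \left(-2 + E + U\right) + E = -2 + U + 2 E$)
$\left(p{\left(-7,-11 \right)} + w{\left(-2,\left(-4\right) 1 \right)}\right)^{2} = \left(\left(-2 - 11 + 2 \left(-7\right)\right) - 2\right)^{2} = \left(\left(-2 - 11 - 14\right) - 2\right)^{2} = \left(-27 - 2\right)^{2} = \left(-29\right)^{2} = 841$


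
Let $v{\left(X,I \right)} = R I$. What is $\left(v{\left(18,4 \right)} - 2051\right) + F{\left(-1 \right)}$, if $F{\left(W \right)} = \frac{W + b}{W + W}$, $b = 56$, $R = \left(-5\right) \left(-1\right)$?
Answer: $- \frac{4117}{2} \approx -2058.5$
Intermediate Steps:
$R = 5$
$v{\left(X,I \right)} = 5 I$
$F{\left(W \right)} = \frac{56 + W}{2 W}$ ($F{\left(W \right)} = \frac{W + 56}{W + W} = \frac{56 + W}{2 W}$)
$\left(v{\left(18,4 \right)} - 2051\right) + F{\left(-1 \right)} = \left(5 \cdot 4 - 2051\right) + \frac{56 - 1}{2 \left(-1\right)} = \left(20 - 2051\right) + \frac{1}{2} \left(-1\right) 55 = -2031 - \frac{55}{2} = - \frac{4117}{2}$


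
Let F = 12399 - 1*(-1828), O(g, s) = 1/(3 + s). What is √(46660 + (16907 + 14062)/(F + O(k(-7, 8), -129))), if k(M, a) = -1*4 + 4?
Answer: √149945094884685154/1792601 ≈ 216.01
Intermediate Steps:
k(M, a) = 0 (k(M, a) = -4 + 4 = 0)
F = 14227 (F = 12399 + 1828 = 14227)
√(46660 + (16907 + 14062)/(F + O(k(-7, 8), -129))) = √(46660 + (16907 + 14062)/(14227 + 1/(3 - 129))) = √(46660 + 30969/(14227 + 1/(-126))) = √(46660 + 30969/(14227 - 1/126)) = √(46660 + 30969/(1792601/126)) = √(46660 + 30969*(126/1792601)) = √(46660 + 3902094/1792601) = √(83646664754/1792601) = √149945094884685154/1792601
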